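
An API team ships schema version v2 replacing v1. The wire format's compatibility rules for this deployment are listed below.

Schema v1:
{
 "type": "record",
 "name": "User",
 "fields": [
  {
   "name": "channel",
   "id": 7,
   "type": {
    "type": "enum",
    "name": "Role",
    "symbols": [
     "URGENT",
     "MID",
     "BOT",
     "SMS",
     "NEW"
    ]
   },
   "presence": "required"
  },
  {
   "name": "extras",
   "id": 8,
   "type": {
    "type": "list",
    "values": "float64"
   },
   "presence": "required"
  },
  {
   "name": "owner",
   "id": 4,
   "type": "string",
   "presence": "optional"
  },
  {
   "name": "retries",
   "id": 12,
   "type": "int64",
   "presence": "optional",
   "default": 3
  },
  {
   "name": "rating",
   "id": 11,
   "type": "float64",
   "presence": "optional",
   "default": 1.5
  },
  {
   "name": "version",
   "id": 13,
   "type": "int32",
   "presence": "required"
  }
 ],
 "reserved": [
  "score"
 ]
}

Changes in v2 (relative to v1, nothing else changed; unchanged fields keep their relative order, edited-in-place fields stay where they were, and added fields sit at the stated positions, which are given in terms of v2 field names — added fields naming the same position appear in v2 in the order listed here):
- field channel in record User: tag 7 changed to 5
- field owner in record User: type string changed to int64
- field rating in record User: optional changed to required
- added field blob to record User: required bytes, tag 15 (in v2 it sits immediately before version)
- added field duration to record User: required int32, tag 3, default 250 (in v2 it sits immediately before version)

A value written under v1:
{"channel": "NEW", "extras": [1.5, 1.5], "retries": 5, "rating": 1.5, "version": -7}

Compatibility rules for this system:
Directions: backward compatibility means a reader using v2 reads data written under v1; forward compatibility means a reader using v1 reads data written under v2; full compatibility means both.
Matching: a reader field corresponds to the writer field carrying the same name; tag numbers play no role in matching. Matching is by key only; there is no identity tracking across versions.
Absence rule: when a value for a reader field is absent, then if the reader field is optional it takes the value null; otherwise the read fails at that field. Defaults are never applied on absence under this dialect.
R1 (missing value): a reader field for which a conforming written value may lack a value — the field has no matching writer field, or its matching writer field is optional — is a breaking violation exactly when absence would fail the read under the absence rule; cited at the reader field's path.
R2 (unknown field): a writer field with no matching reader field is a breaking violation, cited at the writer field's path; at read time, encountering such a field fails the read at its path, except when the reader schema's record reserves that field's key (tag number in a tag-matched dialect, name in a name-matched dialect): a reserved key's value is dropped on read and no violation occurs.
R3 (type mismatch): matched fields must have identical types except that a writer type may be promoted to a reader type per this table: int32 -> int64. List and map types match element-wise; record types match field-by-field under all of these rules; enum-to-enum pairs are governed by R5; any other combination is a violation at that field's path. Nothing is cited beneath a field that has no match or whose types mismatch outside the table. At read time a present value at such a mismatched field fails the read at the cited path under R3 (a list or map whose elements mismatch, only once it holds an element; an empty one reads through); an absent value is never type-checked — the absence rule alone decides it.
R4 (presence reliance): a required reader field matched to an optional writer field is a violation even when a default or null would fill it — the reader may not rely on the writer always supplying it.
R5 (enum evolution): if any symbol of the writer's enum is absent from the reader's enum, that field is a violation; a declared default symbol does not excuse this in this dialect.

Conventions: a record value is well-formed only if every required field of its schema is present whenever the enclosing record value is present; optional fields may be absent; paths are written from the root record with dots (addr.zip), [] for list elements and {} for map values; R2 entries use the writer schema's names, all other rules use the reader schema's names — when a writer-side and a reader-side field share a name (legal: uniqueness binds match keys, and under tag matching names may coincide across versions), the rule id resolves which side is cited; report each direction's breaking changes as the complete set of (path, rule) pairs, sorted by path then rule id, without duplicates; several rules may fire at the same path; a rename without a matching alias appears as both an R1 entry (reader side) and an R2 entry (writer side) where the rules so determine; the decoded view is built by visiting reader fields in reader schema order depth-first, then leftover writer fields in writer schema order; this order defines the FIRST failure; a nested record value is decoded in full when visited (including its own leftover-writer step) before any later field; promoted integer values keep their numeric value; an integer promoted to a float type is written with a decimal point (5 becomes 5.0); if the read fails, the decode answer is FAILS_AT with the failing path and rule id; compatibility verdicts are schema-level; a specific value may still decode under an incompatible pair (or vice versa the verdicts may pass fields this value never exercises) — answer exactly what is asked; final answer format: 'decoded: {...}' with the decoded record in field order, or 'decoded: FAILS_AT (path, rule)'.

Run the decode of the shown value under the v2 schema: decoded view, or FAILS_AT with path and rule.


each type pair in User: writer, then reader
decode (reader v2):
  channel := "NEW"
  extras := [1.5, 1.5]
  owner := null (absent, optional -> null)
  retries := 5
  rating := 1.5
  read fails at blob under R1 (no fill)
  => FAILS_AT (blob, R1)
checking off the User differences that do not matter here:
  field channel in record User: tag 7 changed to 5 -> fires no rule on User under this dialect and leaves the result unchanged
  field owner in record User: type string changed to int64 -> changes User's schema-level verdicts only — the decode of this value is the same
  field rating in record User: optional changed to required -> changes User's schema-level verdicts only — the decode of this value is the same
  added field duration to record User: required int32, tag 3, default 250 (in v2 it sits immediately before version) -> changes User's schema-level verdicts only — the decode of this value is the same

decoded: FAILS_AT (blob, R1)


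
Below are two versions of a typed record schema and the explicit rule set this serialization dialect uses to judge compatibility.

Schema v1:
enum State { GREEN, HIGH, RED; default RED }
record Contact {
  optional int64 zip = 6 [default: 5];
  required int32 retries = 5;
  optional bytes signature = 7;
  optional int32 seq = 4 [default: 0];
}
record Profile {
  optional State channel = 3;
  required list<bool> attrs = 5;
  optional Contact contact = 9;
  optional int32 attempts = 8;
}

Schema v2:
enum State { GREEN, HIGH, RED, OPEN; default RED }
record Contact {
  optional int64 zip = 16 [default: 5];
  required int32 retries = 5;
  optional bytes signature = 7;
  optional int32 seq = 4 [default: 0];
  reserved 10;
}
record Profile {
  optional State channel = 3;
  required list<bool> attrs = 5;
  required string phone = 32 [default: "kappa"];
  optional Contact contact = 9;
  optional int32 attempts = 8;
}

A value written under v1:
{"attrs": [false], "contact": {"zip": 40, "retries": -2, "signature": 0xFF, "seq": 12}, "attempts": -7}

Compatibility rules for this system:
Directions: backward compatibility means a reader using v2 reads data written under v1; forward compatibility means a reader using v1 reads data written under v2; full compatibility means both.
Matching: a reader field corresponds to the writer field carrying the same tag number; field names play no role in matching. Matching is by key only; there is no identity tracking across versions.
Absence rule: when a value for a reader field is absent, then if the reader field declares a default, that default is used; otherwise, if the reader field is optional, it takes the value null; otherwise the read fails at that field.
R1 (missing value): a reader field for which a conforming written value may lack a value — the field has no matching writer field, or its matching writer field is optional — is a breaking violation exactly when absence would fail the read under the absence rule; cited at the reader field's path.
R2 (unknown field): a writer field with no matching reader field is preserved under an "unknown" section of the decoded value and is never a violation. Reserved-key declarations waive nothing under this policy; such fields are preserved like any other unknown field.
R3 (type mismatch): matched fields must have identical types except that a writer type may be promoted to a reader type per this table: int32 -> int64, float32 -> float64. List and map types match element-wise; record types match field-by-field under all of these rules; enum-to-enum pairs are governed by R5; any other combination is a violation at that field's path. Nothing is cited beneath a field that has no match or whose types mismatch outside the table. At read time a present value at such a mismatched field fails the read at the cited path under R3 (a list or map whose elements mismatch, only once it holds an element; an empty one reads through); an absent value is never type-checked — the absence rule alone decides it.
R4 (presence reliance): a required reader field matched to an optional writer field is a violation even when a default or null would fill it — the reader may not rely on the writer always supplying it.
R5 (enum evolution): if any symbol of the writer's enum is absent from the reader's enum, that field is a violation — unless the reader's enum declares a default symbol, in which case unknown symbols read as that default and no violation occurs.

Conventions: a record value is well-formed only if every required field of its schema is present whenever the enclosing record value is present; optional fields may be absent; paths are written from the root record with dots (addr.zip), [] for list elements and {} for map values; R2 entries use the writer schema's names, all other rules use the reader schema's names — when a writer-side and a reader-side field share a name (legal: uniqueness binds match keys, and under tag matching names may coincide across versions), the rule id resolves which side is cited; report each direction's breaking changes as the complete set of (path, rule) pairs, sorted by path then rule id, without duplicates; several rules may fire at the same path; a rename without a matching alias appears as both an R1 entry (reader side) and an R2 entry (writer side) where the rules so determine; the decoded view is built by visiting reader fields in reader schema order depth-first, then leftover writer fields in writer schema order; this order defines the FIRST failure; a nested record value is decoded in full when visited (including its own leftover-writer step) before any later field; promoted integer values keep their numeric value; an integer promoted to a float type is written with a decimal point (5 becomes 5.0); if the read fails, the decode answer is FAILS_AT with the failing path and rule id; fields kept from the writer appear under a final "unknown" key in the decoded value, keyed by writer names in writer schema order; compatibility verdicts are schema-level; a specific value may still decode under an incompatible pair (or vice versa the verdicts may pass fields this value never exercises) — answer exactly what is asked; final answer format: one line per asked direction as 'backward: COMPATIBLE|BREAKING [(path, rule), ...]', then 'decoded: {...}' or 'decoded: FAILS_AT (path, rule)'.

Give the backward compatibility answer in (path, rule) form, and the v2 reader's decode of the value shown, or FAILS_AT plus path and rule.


arrows below run writer -> reader for Profile
checking backward for Profile: reader v2 against writer v1:
  channel: paired with writer channel (State -> State; writer optional)
  attrs: paired with writer attrs (list<bool> -> list<bool>; writer required)
  phone: no writer match
  contact: paired with writer contact (Contact -> Contact; writer optional)
  attempts: paired with writer attempts (int32 -> int32; writer optional)
  contact.zip: no writer match
  contact.retries: paired with writer contact.retries (int32 -> int32; writer required)
  contact.signature: paired with writer contact.signature (bytes -> bytes; writer optional)
  contact.seq: paired with writer contact.seq (int32 -> int32; writer optional)
  contact.zip (writer side), unknown to reader
  => backward verdict for Profile: COMPATIBLE, no violations
decode (reader v2):
  channel := null (absent, optional -> null)
  attrs := [false]
  phone := "kappa" (absent -> default)
  contact.zip := 5 (absent -> default)
  contact.retries := -2
  contact.signature := 0xFF
  contact.seq := 12
  writer contact.zip: kept under "unknown"
  attempts := -7
  => decoded: {"channel": null, "attrs": [false], "phone": "kappa", "contact": {"zip": 5, "retries": -2, "signature": 0xFF, "seq": 12, "unknown": {"zip": 40}}, "attempts": -7}
diffs on Profile not affecting the asked answer:
  enum State (field channel in record Profile): symbol OPEN added -> inert for the asked Profile verdict: nothing fires

backward: COMPATIBLE []; decoded: {"channel": null, "attrs": [false], "phone": "kappa", "contact": {"zip": 5, "retries": -2, "signature": 0xFF, "seq": 12, "unknown": {"zip": 40}}, "attempts": -7}


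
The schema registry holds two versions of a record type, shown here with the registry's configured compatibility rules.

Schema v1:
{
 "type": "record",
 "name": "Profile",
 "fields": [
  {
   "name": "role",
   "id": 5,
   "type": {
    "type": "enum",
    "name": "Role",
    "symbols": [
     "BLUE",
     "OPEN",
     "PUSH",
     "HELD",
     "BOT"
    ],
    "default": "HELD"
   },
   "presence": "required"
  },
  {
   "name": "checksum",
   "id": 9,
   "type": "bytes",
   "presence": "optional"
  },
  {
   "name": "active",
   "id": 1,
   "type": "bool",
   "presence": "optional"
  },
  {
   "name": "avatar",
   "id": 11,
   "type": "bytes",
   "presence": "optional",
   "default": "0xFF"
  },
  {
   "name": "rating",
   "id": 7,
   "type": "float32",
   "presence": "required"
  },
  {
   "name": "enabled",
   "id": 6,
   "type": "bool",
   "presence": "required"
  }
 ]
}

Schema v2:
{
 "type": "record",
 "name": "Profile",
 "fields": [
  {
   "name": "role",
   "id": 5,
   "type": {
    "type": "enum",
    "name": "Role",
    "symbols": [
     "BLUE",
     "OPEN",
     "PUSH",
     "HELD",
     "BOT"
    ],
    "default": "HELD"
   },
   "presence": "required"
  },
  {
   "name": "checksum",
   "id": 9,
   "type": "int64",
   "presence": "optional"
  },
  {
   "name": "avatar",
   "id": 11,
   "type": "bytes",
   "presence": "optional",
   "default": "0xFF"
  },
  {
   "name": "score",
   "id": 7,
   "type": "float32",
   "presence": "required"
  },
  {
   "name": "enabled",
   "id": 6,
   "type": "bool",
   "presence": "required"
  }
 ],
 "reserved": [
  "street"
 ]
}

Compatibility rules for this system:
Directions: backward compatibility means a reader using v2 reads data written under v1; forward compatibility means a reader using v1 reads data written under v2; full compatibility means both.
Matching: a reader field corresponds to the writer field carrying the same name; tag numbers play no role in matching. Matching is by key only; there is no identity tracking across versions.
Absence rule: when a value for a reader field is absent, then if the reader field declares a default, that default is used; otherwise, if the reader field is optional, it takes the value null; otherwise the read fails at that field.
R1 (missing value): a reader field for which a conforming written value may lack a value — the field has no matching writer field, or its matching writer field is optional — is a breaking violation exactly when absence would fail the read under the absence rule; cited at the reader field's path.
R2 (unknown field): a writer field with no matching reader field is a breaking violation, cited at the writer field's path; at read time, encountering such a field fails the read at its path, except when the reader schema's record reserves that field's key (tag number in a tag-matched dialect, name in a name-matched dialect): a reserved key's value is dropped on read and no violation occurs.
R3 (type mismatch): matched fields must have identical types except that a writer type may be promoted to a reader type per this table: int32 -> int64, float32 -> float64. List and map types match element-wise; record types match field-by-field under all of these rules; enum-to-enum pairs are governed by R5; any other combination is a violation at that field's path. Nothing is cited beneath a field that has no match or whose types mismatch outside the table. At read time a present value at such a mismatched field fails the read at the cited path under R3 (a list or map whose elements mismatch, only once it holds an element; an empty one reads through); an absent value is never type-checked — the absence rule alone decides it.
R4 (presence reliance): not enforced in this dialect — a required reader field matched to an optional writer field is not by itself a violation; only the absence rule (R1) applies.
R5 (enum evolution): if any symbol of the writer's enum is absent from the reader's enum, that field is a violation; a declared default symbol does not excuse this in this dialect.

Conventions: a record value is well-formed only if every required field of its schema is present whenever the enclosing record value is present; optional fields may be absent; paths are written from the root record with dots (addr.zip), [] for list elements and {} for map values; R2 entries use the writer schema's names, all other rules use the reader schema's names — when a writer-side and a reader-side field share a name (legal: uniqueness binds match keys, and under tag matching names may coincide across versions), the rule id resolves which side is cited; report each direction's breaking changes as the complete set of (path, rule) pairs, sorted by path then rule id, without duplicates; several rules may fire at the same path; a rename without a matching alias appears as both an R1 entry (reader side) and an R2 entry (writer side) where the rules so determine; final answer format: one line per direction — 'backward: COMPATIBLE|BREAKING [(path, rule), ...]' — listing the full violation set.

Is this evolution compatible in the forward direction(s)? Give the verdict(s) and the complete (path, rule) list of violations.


the writer's type comes first in each Profile pair
forward pass over Profile, reader schema v1, writer schema v2:
  writer required, Role -> Role: reader role maps from writer role
  writer optional, int64 -> bytes: reader checksum maps from writer checksum
  active: no writer match
  writer optional, bytes -> bytes: reader avatar maps from writer avatar
  rating: no writer match
  writer required, bool -> bool: reader enabled maps from writer enabled
  writer score: unknown to reader
  rule R3 violated at checksum
  rule R1 violated at rating
  rule R2 violated at score
  => forward verdict for Profile: BREAKING, 3 violation(s)
ruling out the remaining Profile differences:
  removed field active from record Profile -> matters only for Profile's backward compatibility — outside the asked direction

forward: BREAKING [(checksum, R3), (rating, R1), (score, R2)]


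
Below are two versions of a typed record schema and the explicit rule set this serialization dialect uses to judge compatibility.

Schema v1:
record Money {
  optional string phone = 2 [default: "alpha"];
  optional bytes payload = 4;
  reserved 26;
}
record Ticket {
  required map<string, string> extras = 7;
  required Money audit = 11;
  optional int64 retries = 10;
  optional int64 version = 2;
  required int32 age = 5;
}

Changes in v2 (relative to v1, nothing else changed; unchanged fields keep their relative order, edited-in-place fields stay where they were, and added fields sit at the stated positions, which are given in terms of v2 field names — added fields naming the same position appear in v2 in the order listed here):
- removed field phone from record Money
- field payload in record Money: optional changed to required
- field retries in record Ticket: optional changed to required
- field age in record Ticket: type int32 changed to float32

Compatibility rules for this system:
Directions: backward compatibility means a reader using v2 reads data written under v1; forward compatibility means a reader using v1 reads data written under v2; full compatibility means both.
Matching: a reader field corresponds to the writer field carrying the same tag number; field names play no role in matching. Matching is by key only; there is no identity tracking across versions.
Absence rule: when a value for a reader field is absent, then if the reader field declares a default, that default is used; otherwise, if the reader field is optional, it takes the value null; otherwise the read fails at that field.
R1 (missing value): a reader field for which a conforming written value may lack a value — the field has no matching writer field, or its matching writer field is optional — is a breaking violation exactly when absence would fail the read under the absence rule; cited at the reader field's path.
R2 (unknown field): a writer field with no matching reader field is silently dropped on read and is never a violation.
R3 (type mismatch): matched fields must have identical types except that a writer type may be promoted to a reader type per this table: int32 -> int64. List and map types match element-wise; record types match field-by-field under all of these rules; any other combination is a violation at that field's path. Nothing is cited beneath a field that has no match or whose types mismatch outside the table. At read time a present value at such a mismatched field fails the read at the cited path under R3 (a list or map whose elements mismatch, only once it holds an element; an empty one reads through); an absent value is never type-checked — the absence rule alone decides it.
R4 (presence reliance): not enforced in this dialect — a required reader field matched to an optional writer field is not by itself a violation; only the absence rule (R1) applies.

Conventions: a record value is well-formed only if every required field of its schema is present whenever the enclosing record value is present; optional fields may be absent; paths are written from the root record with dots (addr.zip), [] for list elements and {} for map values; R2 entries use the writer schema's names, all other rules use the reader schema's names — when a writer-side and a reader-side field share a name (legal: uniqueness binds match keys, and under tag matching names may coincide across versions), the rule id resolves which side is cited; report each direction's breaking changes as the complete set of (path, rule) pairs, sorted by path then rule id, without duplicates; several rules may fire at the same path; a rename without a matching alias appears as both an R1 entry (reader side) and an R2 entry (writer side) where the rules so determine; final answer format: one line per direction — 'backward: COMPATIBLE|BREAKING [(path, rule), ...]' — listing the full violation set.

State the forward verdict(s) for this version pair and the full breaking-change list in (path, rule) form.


each type pair in Ticket: writer, then reader
forward for Ticket (reader v1, writer v2):
  extras <- extras (map<string, string> -> map<string, string>, writer required)
  audit <- audit (Money -> Money, writer required)
  retries <- retries (int64 -> int64, writer required)
  version <- version (int64 -> int64, writer optional)
  age <- age (float32 -> int32, writer required)
  no writer field matches reader audit.phone
  audit.payload <- audit.payload (bytes -> bytes, writer required)
  rule R3 violated at age
  => 1 violation(s): forward is BREAKING for Ticket
ruling out the remaining Ticket differences:
  removed field phone from record Money -> triggers nothing under Ticket's printed rules — same verdict
  field payload in record Money: optional changed to required -> matters only for Ticket's backward compatibility — outside the asked direction
  field retries in record Ticket: optional changed to required -> matters only for Ticket's backward compatibility — outside the asked direction

forward: BREAKING [(age, R3)]


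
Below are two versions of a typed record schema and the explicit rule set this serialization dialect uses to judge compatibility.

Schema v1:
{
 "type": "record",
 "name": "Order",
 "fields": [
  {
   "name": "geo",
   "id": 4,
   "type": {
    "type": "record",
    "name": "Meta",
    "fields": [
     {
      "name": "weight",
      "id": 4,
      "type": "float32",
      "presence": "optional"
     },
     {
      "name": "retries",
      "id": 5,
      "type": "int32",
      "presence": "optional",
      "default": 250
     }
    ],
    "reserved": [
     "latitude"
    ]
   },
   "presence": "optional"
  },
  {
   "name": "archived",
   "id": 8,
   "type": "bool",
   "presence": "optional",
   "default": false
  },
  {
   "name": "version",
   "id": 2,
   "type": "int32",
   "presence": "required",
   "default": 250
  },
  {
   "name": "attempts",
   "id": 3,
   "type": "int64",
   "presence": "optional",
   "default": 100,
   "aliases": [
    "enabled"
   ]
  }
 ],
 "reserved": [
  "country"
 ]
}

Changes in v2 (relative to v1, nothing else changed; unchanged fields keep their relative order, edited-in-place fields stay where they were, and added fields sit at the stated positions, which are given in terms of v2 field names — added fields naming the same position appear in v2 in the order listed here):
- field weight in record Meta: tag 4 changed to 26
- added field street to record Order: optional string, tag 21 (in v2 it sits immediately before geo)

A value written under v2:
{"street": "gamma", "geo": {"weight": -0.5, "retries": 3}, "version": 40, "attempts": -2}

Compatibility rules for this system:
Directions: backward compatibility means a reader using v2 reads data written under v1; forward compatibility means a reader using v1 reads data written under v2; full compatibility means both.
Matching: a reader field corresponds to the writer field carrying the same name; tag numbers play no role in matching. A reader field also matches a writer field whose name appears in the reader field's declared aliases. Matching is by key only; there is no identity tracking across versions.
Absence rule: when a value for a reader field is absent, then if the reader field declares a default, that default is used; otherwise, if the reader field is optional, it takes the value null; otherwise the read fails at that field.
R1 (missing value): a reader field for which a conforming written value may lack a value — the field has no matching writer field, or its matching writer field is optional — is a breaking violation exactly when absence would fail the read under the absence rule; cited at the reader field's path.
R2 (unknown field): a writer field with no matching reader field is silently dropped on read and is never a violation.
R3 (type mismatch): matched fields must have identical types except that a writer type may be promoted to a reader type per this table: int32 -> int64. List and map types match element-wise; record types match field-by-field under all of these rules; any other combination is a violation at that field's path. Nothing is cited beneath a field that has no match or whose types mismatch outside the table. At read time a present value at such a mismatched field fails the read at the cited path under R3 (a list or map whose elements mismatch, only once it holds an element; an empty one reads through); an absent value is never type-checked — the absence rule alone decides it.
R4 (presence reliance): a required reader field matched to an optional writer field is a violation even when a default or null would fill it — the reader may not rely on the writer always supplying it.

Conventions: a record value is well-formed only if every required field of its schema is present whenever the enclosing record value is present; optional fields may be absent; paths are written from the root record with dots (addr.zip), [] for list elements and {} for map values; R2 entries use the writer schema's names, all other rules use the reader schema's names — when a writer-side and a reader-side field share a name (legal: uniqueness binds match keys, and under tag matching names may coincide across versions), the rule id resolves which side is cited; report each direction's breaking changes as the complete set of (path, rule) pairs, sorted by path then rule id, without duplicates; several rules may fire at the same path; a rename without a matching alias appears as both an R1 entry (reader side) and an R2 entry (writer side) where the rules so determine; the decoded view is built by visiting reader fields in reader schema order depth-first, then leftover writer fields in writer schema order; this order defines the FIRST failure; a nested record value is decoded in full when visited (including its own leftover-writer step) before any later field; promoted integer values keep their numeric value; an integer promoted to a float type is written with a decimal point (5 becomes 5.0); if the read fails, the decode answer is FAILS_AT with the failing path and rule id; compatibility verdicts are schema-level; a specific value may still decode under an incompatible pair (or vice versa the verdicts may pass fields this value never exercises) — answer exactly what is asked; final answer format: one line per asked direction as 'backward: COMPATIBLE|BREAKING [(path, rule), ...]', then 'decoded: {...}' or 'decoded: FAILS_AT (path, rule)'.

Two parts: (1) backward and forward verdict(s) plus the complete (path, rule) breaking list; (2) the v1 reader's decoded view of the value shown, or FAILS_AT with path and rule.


backward: COMPATIBLE []; forward: COMPATIBLE []; decoded: {"geo": {"weight": -0.5, "retries": 3}, "archived": false, "version": 40, "attempts": -2}

each type pair in Order: writer, then reader
backward for Order (reader v2, writer v1):
  no writer field matches reader street
  writer optional, Meta -> Meta: reader geo maps from writer geo
  writer optional, bool -> bool: reader archived maps from writer archived
  writer required, int32 -> int32: reader version maps from writer version
  writer optional, int64 -> int64: reader attempts maps from writer attempts
  writer optional, float32 -> float32: reader geo.weight maps from writer geo.weight
  writer optional, int32 -> int32: reader geo.retries maps from writer geo.retries
  => backward verdict for Order: COMPATIBLE, no violations
forward for Order (reader v1, writer v2):
  writer optional, Meta -> Meta: reader geo maps from writer geo
  writer optional, bool -> bool: reader archived maps from writer archived
  writer required, int32 -> int32: reader version maps from writer version
  writer optional, int64 -> int64: reader attempts maps from writer attempts
  writer street: unknown to reader
  writer optional, float32 -> float32: reader geo.weight maps from writer geo.weight
  writer optional, int32 -> int32: reader geo.retries maps from writer geo.retries
  => forward verdict for Order: COMPATIBLE, no violations
decode walk for Order under reader schema v1:
  geo.weight := -0.5
  geo.retries := 3
  archived := false (no value, default fills)
  version := 40
  attempts := -2
  writer street: unmatched, discarded
  => decoded: {"geo": {"weight": -0.5, "retries": 3}, "archived": false, "version": 40, "attempts": -2}


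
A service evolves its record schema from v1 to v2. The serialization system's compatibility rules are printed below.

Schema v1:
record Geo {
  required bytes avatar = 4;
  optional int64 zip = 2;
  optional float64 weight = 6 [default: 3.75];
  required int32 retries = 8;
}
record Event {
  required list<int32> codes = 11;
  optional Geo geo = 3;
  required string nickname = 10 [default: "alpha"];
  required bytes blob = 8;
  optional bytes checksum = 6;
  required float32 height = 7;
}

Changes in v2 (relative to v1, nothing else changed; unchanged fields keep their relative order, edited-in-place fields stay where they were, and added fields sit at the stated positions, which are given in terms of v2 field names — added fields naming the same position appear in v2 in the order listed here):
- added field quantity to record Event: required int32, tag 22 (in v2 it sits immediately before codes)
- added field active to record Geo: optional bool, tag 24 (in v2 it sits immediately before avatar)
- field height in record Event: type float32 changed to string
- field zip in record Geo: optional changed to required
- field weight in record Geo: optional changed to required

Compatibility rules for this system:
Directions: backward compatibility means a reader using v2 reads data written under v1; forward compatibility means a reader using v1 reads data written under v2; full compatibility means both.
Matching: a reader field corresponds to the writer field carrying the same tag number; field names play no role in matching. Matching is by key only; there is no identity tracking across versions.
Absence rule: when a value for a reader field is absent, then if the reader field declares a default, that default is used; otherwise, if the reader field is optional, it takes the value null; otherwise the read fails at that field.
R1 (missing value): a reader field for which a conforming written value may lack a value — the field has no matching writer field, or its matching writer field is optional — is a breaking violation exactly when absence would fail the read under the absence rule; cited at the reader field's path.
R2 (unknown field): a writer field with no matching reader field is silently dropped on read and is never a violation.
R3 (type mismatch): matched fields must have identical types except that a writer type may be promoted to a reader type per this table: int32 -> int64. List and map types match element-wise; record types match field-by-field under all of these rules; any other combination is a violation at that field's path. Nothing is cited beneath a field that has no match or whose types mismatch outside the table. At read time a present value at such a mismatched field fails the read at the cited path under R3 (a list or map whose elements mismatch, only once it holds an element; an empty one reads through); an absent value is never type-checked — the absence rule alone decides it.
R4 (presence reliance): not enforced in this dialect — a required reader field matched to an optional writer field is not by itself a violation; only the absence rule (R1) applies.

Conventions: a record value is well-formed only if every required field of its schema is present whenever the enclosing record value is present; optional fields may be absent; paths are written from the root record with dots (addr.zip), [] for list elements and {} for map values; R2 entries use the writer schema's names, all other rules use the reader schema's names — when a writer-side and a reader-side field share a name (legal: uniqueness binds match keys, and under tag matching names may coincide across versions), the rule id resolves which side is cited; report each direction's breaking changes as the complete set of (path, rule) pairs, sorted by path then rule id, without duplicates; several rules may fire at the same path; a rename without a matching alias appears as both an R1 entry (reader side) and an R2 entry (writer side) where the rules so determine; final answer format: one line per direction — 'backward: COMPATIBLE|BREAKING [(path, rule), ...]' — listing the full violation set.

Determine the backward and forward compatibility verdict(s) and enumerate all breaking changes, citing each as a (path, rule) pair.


backward: BREAKING [(geo.zip, R1), (height, R3), (quantity, R1)]; forward: BREAKING [(height, R3)]

arrows below run writer -> reader for Event
backward pass over Event, reader schema v2, writer schema v1:
  no writer field matches reader quantity
  codes <- codes (list<int32> -> list<int32>, writer required)
  geo <- geo (Geo -> Geo, writer optional)
  nickname <- nickname (string -> string, writer required)
  blob <- blob (bytes -> bytes, writer required)
  checksum <- checksum (bytes -> bytes, writer optional)
  height <- height (float32 -> string, writer required)
  no writer field matches reader geo.active
  geo.avatar <- geo.avatar (bytes -> bytes, writer required)
  geo.zip <- geo.zip (int64 -> int64, writer optional)
  geo.weight <- geo.weight (float64 -> float64, writer optional)
  geo.retries <- geo.retries (int32 -> int32, writer required)
  breaking: (geo.zip, R1)
  breaking: (height, R3)
  breaking: (quantity, R1)
  => backward verdict for Event: BREAKING, 3 violation(s)
forward pass over Event, reader schema v1, writer schema v2:
  codes <- codes (list<int32> -> list<int32>, writer required)
  geo <- geo (Geo -> Geo, writer optional)
  nickname <- nickname (string -> string, writer required)
  blob <- blob (bytes -> bytes, writer required)
  checksum <- checksum (bytes -> bytes, writer optional)
  height <- height (string -> float32, writer required)
  writer field quantity has no reader counterpart
  geo.avatar <- geo.avatar (bytes -> bytes, writer required)
  geo.zip <- geo.zip (int64 -> int64, writer required)
  geo.weight <- geo.weight (float64 -> float64, writer required)
  geo.retries <- geo.retries (int32 -> int32, writer required)
  writer field geo.active has no reader counterpart
  breaking: (height, R3)
  => forward verdict for Event: BREAKING, 1 violation(s)


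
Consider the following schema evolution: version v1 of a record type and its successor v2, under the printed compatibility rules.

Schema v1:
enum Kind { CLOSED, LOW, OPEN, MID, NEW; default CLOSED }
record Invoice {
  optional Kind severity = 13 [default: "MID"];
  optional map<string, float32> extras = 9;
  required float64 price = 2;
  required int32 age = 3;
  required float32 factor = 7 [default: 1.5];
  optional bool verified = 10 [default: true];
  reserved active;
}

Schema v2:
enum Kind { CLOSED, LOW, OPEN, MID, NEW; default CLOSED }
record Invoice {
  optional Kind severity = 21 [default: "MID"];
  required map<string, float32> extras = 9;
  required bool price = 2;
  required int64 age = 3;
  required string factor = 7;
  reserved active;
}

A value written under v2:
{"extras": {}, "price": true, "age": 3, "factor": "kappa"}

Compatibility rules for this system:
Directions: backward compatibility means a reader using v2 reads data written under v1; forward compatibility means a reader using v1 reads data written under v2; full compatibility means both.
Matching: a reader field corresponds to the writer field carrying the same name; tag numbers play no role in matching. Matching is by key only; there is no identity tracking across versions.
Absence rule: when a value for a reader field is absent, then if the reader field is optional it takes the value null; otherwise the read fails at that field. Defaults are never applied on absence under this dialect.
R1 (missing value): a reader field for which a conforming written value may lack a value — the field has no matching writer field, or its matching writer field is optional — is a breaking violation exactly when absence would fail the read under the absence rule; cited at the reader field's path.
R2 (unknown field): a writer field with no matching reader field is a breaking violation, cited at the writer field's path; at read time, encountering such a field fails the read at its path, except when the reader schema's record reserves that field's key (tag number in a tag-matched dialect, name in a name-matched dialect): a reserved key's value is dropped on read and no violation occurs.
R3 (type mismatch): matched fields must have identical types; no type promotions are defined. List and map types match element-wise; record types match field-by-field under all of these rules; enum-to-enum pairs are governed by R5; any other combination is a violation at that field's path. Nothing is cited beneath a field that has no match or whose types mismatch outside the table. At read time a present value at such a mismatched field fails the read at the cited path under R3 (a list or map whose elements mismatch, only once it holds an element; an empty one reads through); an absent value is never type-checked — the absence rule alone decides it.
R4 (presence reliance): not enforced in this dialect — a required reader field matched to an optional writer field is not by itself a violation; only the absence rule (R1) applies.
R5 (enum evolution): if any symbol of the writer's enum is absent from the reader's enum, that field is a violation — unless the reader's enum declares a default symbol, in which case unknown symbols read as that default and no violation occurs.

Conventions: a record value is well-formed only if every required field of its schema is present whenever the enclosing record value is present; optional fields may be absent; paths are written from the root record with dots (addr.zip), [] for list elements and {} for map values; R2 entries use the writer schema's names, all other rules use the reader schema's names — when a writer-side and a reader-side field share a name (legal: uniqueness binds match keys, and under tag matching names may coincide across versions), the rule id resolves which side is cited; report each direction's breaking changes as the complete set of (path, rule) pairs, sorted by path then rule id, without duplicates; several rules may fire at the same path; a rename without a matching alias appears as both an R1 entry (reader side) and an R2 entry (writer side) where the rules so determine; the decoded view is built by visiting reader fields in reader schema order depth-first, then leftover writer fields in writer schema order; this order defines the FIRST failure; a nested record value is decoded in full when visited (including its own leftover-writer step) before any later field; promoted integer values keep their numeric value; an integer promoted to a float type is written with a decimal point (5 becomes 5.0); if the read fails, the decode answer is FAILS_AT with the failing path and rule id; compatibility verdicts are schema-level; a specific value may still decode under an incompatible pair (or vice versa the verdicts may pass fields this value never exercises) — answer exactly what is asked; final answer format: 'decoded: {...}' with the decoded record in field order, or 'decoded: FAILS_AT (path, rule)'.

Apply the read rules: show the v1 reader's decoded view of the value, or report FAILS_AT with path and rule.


the writer's type comes first in each Invoice pair
decode (reader v1):
  severity := null (missing; optional => null)
  extras := {}
  read fails at price under R3
  => FAILS_AT (price, R3)
diffs on Invoice not affecting the asked answer:
  field extras in record Invoice: optional changed to required -> shifts the Invoice verdicts, not this decode
  field factor in record Invoice: type float32 changed to string (its default is dropped) -> shifts the Invoice verdicts, not this decode
  field severity in record Invoice: tag 13 changed to 21 -> fires no rule on Invoice under this dialect and leaves the result unchanged
  removed field verified from record Invoice -> shifts the Invoice verdicts, not this decode
  field age in record Invoice: type int32 changed to int64 -> shifts the Invoice verdicts, not this decode

decoded: FAILS_AT (price, R3)
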